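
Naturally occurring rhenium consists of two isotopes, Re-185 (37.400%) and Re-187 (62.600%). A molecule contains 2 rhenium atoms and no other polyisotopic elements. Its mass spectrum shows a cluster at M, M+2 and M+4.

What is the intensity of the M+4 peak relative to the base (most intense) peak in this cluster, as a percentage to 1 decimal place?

83.7%

Term probabilities: M 0.1399, M+2 0.4682, M+4 0.3919. Base peak = M+2.
P(M+2) = C(2,1) × 0.37400^1 × 0.62600^1 = 2 × 0.3740 × 0.6260 = 0.468248 (base)
P(M+4) = C(2,2) × 0.37400^0 × 0.62600^2 = 1 × 1.0000 × 0.391876 = 0.391876
Relative intensity = 0.391876 / 0.468248 × 100 = 83.7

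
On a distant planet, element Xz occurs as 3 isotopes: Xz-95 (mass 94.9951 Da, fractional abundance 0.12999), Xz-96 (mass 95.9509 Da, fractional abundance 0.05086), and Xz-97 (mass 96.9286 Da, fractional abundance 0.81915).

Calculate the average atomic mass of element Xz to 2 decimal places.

Ar = Σ fᵢ·mᵢ = 0.12999 × 94.9951 + 0.05086 × 95.9509 + 0.81915 × 96.9286
= 12.34841 + 4.88006 + 79.39906 = 96.62753 Da

96.63 Da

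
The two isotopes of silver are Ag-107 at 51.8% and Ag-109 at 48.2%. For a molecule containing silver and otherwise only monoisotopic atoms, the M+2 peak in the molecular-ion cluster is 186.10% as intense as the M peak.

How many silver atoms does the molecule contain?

For n independent Ag atoms, I(M+2)/I(M) = n · (abundance Ag-109) / (abundance Ag-107) = n · 0.482/0.518.
n = 1.8610 × 0.518/0.482 = 2.00 ≈ 2

2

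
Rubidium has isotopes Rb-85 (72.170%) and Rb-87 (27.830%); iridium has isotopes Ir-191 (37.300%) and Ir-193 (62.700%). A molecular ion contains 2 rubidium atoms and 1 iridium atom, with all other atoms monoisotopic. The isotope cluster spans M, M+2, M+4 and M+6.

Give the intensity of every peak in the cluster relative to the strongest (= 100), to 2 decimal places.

Rubidium pattern (n=2): 0.52085089 : 0.40169822 : 0.07745089
Iridium pattern (n=1): 0.3730 : 0.6270
Convolve the two distributions (both contribute in 2-u steps):
  M: 0.52085089×0.3730 = 0.194277
  M+2: 0.52085089×0.6270 + 0.40169822×0.3730 = 0.476407
  M+4: 0.40169822×0.6270 + 0.07745089×0.3730 = 0.280754
  M+6: 0.07745089×0.6270 = 0.048562
Scale to base peak (0.476407) = 100: 40.78 : 100.00 : 58.93 : 10.19

40.78 : 100.00 : 58.93 : 10.19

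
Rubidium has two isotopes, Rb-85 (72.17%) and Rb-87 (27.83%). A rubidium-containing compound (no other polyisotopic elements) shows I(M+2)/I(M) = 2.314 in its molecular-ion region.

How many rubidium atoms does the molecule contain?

6

With n Rb atoms, P(M+2)/P(M) = C(n,1)·p^(n−1)q / p^n = n·q/p = n · 0.2783/0.7217.
n = 2.314 × 0.7217/0.2783 = 6.00 ≈ 6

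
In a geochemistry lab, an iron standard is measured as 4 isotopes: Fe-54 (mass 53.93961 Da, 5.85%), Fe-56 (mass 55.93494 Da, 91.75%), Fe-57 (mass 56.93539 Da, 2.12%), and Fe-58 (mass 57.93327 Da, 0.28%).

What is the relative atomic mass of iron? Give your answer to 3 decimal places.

The abundance-weighted mean is 0.0585 × 53.93961 + 0.9175 × 55.93494 + 0.0212 × 56.93539 + 0.0028 × 57.93327
= 3.155467 + 51.320307 + 1.207030 + 0.162213 = 55.845017 Da

55.845 Da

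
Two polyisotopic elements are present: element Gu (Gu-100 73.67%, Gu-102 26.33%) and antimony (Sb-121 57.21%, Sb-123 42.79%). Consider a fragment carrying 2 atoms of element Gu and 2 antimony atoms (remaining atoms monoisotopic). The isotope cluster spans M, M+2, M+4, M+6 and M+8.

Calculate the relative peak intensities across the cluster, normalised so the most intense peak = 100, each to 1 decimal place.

45.2 : 100.0 : 79.5 : 26.7 : 3.2

Element Gu pattern (n=2): 0.54272689 : 0.38794622 : 0.06932689
Antimony pattern (n=2): 0.32729841 : 0.48960318 : 0.18309841
Convolve the two distributions (both contribute in 2-u steps):
  M: 0.54272689×0.32729841 = 0.177634
  M+2: 0.54272689×0.48960318 + 0.38794622×0.32729841 = 0.392695
  M+4: 0.54272689×0.18309841 + 0.38794622×0.48960318 + 0.06932689×0.32729841 = 0.312003
  M+6: 0.38794622×0.18309841 + 0.06932689×0.48960318 = 0.104975
  M+8: 0.06932689×0.18309841 = 0.012694
Scale to base peak (0.392695) = 100: 45.2 : 100.0 : 79.5 : 26.7 : 3.2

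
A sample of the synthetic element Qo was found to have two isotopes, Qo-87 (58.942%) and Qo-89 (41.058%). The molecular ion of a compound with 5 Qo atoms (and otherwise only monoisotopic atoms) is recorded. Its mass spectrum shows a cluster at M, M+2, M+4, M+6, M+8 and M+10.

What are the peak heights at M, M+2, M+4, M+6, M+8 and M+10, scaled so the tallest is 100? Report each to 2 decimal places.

Each Qo atom is independently Qo-87 (p = 0.58942) or Qo-89 (q = 0.41058); the cluster is the binomial expansion (p + q)^5.
P(M) = 0.58942^5 = 0.071142
P(M+2) = 5 × 0.58942^4 × 0.41058^1 = 0.247781
P(M+4) = 10 × 0.58942^3 × 0.41058^2 = 0.345200
P(M+6) = 10 × 0.58942^2 × 0.41058^3 = 0.240460
P(M+8) = 5 × 0.58942^1 × 0.41058^4 = 0.083750
P(M+10) = 0.41058^5 = 0.011668
The M+4 peak is largest (0.345200); scaling to 100 gives 20.61 : 71.78 : 100.00 : 69.66 : 24.26 : 3.38.

20.61 : 71.78 : 100.00 : 69.66 : 24.26 : 3.38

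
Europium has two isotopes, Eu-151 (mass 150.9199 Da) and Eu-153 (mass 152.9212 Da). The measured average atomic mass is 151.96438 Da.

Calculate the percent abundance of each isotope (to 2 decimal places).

Let x be the fractional abundance of Eu-151; then Eu-153 has abundance 1 − x.
150.9199·x + 152.9212·(1 − x) = 151.96438
(150.9199 − 152.9212)·x = 151.96438 − 152.9212
x = -0.95682 / -2.0013 = 0.47810 → 47.81% Eu-151, 52.19% Eu-153.

Eu-151: 47.81%, Eu-153: 52.19%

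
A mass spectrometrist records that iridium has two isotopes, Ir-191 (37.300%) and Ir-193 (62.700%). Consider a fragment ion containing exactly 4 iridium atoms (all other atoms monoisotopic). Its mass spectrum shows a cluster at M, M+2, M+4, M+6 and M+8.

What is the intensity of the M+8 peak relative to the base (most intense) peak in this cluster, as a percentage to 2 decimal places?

(0.37300 + 0.62700)^4 gives M 0.0194, M+2 0.1302, M+4 0.3282, M+6 0.3678, M+8 0.1546; the largest is M+6.
P(M+6) = C(4,3) × 0.37300^1 × 0.62700^3 = 4 × 0.3730 × 0.24649188 = 0.367766 (base)
P(M+8) = C(4,4) × 0.37300^0 × 0.62700^4 = 1 × 1.0000 × 0.15455041 = 0.154550
Relative intensity = 0.154550 / 0.367766 × 100 = 42.02

42.02%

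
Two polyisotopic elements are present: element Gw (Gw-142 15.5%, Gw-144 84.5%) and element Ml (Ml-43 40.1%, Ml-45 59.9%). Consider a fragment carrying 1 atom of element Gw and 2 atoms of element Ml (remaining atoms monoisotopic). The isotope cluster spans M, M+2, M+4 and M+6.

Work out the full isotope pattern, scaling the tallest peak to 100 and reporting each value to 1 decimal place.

Element Gw pattern (n=1): 0.1550 : 0.8450
Element Ml pattern (n=2): 0.160801 : 0.480398 : 0.358801
Convolve the two distributions (both contribute in 2-u steps):
  M: 0.1550×0.160801 = 0.024924
  M+2: 0.1550×0.480398 + 0.8450×0.160801 = 0.210339
  M+4: 0.1550×0.358801 + 0.8450×0.480398 = 0.461550
  M+6: 0.8450×0.358801 = 0.303187
Scale to base peak (0.461550) = 100: 5.4 : 45.6 : 100.0 : 65.7

5.4 : 45.6 : 100.0 : 65.7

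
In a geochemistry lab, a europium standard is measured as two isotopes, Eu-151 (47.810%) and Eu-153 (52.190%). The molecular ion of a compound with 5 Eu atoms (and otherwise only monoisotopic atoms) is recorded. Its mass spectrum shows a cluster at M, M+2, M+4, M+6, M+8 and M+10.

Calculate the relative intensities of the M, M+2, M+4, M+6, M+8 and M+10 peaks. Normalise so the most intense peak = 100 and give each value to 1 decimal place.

7.7 : 42.0 : 91.6 : 100.0 : 54.6 : 11.9

Each Eu atom is independently Eu-151 (p = 0.47810) or Eu-153 (q = 0.52190); the cluster is the binomial expansion (p + q)^5.
P(M) = 0.47810^5 = 0.024980
P(M+2) = 5 × 0.47810^4 × 0.52190^1 = 0.136343
P(M+4) = 10 × 0.47810^3 × 0.52190^2 = 0.297667
P(M+6) = 10 × 0.47810^2 × 0.52190^3 = 0.324937
P(M+8) = 5 × 0.47810^1 × 0.52190^4 = 0.177353
P(M+10) = 0.52190^5 = 0.038720
The M+6 peak is largest (0.324937); scaling to 100 gives 7.7 : 42.0 : 91.6 : 100.0 : 54.6 : 11.9.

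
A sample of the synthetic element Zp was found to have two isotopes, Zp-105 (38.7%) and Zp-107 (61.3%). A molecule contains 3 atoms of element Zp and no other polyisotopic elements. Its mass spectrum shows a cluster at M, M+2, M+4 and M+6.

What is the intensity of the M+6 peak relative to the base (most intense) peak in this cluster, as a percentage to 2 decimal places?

52.80%

(0.387 + 0.613)^3 gives M 0.0580, M+2 0.2754, M+4 0.4363, M+6 0.2303; the largest is M+4.
P(M+4) = C(3,2) × 0.387^1 × 0.613^2 = 3 × 0.3870 × 0.375769 = 0.436268 (base)
P(M+6) = C(3,3) × 0.387^0 × 0.613^3 = 1 × 1.0000 × 0.2303464 = 0.230346
Relative intensity = 0.230346 / 0.436268 × 100 = 52.80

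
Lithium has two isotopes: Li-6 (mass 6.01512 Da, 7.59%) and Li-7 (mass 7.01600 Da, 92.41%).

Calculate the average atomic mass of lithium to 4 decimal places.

Ar = Σ fᵢ·mᵢ = 0.0759 × 6.01512 + 0.9241 × 7.01600
= 0.456548 + 6.483486 = 6.940034 Da

6.9400 Da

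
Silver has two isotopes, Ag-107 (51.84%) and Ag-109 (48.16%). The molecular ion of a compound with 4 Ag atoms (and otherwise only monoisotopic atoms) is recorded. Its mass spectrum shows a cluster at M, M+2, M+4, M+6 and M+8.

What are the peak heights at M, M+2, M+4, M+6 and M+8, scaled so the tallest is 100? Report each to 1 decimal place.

19.3 : 71.8 : 100.0 : 61.9 : 14.4

The 4 Ag atoms are independent, so intensities follow the terms of (0.5184 + 0.4816)^4.
P(M) = 0.5184^4 = 0.072220
P(M+2) = 4 × 0.5184^3 × 0.4816^1 = 0.268375
P(M+4) = 6 × 0.5184^2 × 0.4816^2 = 0.373985
P(M+6) = 4 × 0.5184^1 × 0.4816^3 = 0.231624
P(M+8) = 0.4816^4 = 0.053795
The M+4 peak is largest (0.373985); scaling to 100 gives 19.3 : 71.8 : 100.0 : 61.9 : 14.4.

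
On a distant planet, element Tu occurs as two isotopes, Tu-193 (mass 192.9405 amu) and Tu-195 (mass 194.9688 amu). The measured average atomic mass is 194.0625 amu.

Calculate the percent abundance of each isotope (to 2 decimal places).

With x = fraction of Tu-193 (so Tu-195 is 1 − x):
192.9405·x + 194.9688·(1 − x) = 194.0625
(192.9405 − 194.9688)·x = 194.0625 − 194.9688
x = -0.9063 / -2.0283 = 0.44683 → 44.68% Tu-193, 55.32% Tu-195.

Tu-193: 44.68%, Tu-195: 55.32%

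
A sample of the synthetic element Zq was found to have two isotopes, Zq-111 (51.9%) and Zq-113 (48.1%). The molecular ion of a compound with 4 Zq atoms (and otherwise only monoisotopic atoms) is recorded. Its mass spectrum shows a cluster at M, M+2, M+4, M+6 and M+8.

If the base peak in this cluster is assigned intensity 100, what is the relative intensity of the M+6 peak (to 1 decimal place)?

Term probabilities: M 0.0726, M+2 0.2690, M+4 0.3739, M+6 0.2310, M+8 0.0535. Base peak = M+4.
P(M+4) = C(4,2) × 0.519^2 × 0.481^2 = 6 × 0.269361 × 0.231361 = 0.373918 (base)
P(M+6) = C(4,3) × 0.519^1 × 0.481^3 = 4 × 0.5190 × 0.11128464 = 0.231027
Relative intensity = 0.231027 / 0.373918 × 100 = 61.8

61.8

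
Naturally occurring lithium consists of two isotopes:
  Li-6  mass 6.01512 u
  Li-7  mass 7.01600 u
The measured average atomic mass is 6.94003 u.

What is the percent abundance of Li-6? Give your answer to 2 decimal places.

7.59%

Let x be the fractional abundance of Li-6; then Li-7 has abundance 1 − x.
6.01512·x + 7.01600·(1 − x) = 6.94003
(6.01512 − 7.01600)·x = 6.94003 − 7.01600
x = -0.07597 / -1.00088 = 0.07590 → 7.59% Li-6, 92.41% Li-7.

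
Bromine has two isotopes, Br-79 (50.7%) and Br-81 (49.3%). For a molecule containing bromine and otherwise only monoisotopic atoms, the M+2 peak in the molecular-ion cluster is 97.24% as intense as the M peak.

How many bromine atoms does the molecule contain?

The M+2/M ratio from n Br atoms is n · q/p = n · 0.493/0.507.
n = 0.9724 × 0.507/0.493 = 1.00 ≈ 1

1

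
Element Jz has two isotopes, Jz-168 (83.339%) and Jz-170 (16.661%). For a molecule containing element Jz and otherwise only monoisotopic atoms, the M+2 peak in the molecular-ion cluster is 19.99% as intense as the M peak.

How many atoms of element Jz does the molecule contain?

1

The M+2/M ratio from n Jz atoms is n · q/p = n · 0.16661/0.83339.
n = 0.1999 × 0.83339/0.16661 = 1.00 ≈ 1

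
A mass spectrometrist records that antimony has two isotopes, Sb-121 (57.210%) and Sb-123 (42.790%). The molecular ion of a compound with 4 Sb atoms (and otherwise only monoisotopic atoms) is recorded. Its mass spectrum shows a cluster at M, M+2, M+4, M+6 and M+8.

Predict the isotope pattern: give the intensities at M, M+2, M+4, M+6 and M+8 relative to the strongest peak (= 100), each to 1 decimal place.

29.8 : 89.1 : 100.0 : 49.9 : 9.3

The 4 Sb atoms are independent, so intensities follow the terms of (0.57210 + 0.42790)^4.
P(M) = 0.57210^4 = 0.107124
P(M+2) = 4 × 0.57210^3 × 0.42790^1 = 0.320493
P(M+4) = 6 × 0.57210^2 × 0.42790^2 = 0.359567
P(M+6) = 4 × 0.57210^1 × 0.42790^3 = 0.179291
P(M+8) = 0.42790^4 = 0.033525
The M+4 peak is largest (0.359567); scaling to 100 gives 29.8 : 89.1 : 100.0 : 49.9 : 9.3.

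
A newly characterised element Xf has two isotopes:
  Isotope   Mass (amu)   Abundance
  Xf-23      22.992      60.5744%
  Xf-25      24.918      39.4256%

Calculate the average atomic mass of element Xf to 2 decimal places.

23.75 amu

Average mass = Σ (abundance × isotope mass) = 0.605744 × 22.992 + 0.394256 × 24.918
= 13.9273 + 9.8241 = 23.7514 amu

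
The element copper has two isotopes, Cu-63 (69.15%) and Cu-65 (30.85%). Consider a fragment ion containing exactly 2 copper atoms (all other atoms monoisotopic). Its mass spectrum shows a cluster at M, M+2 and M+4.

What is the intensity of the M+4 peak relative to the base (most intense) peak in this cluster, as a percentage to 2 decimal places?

(0.6915 + 0.3085)^2 gives M 0.4782, M+2 0.4267, M+4 0.0952; the largest is M.
P(M) = C(2,0) × 0.6915^2 × 0.3085^0 = 1 × 0.47817225 × 1.0000 = 0.478172 (base)
P(M+4) = C(2,2) × 0.6915^0 × 0.3085^2 = 1 × 1.0000 × 0.09517225 = 0.095172
Relative intensity = 0.095172 / 0.478172 × 100 = 19.90

19.90%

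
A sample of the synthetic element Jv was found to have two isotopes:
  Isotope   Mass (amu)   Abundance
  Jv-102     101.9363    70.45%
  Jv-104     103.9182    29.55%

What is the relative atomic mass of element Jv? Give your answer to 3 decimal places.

Weight each isotope mass by its fractional abundance: 0.7045 × 101.9363 + 0.2955 × 103.9182
= 71.81412 + 30.70783 = 102.52195 amu

102.522 amu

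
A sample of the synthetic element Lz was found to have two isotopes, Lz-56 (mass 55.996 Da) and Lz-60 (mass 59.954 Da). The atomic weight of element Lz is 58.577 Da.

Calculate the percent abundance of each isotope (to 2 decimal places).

Lz-56: 34.79%, Lz-60: 65.21%

Writing the weighted mean with unknown fraction x of Lz-56:
55.996·x + 59.954·(1 − x) = 58.577
(55.996 − 59.954)·x = 58.577 − 59.954
x = -1.377 / -3.958 = 0.34790 → 34.79% Lz-56, 65.21% Lz-60.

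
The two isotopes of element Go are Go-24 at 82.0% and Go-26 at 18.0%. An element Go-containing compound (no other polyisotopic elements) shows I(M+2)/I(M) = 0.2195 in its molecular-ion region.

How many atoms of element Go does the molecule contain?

1

For n independent Go atoms, I(M+2)/I(M) = n · (abundance Go-26) / (abundance Go-24) = n · 0.180/0.820.
n = 0.2195 × 0.820/0.180 = 1.00 ≈ 1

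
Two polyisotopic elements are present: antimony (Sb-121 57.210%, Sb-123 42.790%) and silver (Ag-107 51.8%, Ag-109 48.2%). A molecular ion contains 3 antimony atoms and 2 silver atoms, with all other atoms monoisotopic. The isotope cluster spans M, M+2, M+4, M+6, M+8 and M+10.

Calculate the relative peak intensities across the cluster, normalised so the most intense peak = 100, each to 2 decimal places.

14.88 : 61.08 : 100.00 : 81.62 : 33.21 : 5.39

Antimony pattern (n=3): 0.18724742 : 0.42015297 : 0.3142518 : 0.07834781
Silver pattern (n=2): 0.268324 : 0.499352 : 0.232324
Convolve the two distributions (both contribute in 2-u steps):
  M: 0.18724742×0.268324 = 0.050243
  M+2: 0.18724742×0.499352 + 0.42015297×0.268324 = 0.206239
  M+4: 0.18724742×0.232324 + 0.42015297×0.499352 + 0.3142518×0.268324 = 0.337628
  M+6: 0.42015297×0.232324 + 0.3142518×0.499352 + 0.07834781×0.268324 = 0.275556
  M+8: 0.3142518×0.232324 + 0.07834781×0.499352 = 0.112131
  M+10: 0.07834781×0.232324 = 0.018202
Scale to base peak (0.337628) = 100: 14.88 : 61.08 : 100.00 : 81.62 : 33.21 : 5.39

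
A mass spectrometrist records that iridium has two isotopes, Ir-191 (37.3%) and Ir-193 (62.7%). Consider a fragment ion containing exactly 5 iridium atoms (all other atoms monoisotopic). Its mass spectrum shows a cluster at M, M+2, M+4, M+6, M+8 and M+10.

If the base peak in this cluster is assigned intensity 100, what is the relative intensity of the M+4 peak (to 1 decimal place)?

59.5

(0.373 + 0.627)^5 gives M 0.0072, M+2 0.0607, M+4 0.2040, M+6 0.3429, M+8 0.2882, M+10 0.0969; the largest is M+6.
P(M+6) = C(5,3) × 0.373^2 × 0.627^3 = 10 × 0.139129 × 0.24649188 = 0.342942 (base)
P(M+4) = C(5,2) × 0.373^3 × 0.627^2 = 10 × 0.05189512 × 0.393129 = 0.204015
Relative intensity = 0.204015 / 0.342942 × 100 = 59.5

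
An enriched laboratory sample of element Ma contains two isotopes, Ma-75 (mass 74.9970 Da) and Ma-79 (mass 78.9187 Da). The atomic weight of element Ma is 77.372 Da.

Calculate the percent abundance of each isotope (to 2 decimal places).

Writing the weighted mean with unknown fraction x of Ma-75:
74.9970·x + 78.9187·(1 − x) = 77.372
(74.9970 − 78.9187)·x = 77.372 − 78.9187
x = -1.5467 / -3.9217 = 0.39440 → 39.44% Ma-75, 60.56% Ma-79.

Ma-75: 39.44%, Ma-79: 60.56%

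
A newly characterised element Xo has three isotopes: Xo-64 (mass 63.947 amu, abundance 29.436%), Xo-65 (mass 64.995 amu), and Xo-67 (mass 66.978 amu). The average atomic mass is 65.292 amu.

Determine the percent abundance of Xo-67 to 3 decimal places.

30.534%

The remaining 70.564% is split between Xo-65 (fraction x) and Xo-67 (fraction 0.70564 − x).
Substituting: 64.995x + 66.978(0.70564 − x) = 46.46856108
(64.995 − 66.978)x = -0.79379484  ⇒  x = 0.40030, y = 0.30534
Xo-65: 40.030%, Xo-67: 30.534%.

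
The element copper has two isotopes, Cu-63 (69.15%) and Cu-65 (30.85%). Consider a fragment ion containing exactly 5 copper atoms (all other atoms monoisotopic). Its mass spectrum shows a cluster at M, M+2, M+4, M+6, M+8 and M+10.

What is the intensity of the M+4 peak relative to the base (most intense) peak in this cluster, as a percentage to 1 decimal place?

(0.6915 + 0.3085)^5 gives M 0.1581, M+2 0.3527, M+4 0.3147, M+6 0.1404, M+8 0.0313, M+10 0.0028; the largest is M+2.
P(M+2) = C(5,1) × 0.6915^4 × 0.3085^1 = 5 × 0.2286487 × 0.3085 = 0.352691 (base)
P(M+4) = C(5,2) × 0.6915^3 × 0.3085^2 = 10 × 0.33065611 × 0.09517225 = 0.314693
Relative intensity = 0.314693 / 0.352691 × 100 = 89.2

89.2%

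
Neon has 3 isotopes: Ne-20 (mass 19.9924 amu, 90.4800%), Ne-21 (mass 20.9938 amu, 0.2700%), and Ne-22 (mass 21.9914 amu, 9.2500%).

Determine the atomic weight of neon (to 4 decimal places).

20.1800 amu

Weight each isotope mass by its fractional abundance: 0.904800 × 19.9924 + 0.002700 × 20.9938 + 0.092500 × 21.9914
= 18.08912 + 0.05668 + 2.03420 = 20.18000 amu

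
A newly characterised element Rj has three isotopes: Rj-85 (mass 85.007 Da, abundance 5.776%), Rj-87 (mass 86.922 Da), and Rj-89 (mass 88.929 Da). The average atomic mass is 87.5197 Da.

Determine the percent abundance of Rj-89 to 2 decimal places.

Let x and y be the fractions of Rj-87 and Rj-89. Then x + y = 1 − 0.05776 = 0.94224 and 86.922x + 88.929y = 87.5197 − 0.05776×85.007 = 82.60969568.
Substituting: 86.922x + 88.929(0.94224 − x) = 82.60969568
(86.922 − 88.929)x = -1.18276528  ⇒  x = 0.58932, y = 0.35292
Rj-87: 58.93%, Rj-89: 35.29%.

35.29%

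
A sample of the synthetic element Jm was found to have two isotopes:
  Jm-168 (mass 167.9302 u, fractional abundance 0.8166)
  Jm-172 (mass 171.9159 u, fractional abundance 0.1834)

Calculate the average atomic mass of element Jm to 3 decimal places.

168.661 u

Ar = Σ fᵢ·mᵢ = 0.8166 × 167.9302 + 0.1834 × 171.9159
= 137.13180 + 31.52938 = 168.66118 u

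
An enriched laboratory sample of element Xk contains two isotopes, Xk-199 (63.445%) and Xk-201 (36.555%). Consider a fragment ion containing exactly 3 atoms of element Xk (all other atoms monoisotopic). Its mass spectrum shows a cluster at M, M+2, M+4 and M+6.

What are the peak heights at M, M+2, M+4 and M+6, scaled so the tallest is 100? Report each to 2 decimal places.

57.85 : 100.00 : 57.62 : 11.07

Each Xk atom is independently Xk-199 (p = 0.63445) or Xk-201 (q = 0.36555); the cluster is the binomial expansion (p + q)^3.
P(M) = 0.63445^3 = 0.255383
P(M+2) = 3 × 0.63445^2 × 0.36555^1 = 0.441431
P(M+4) = 3 × 0.63445^1 × 0.36555^2 = 0.254339
P(M+6) = 0.36555^3 = 0.048847
The M+2 peak is largest (0.441431); scaling to 100 gives 57.85 : 100.00 : 57.62 : 11.07.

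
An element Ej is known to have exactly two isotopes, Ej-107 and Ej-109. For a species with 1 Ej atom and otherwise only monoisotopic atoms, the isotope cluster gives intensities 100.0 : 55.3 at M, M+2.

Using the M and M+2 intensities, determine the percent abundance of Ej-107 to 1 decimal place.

Write p for the Ej-107 fraction. I(M+2)/I(M) = [C(1,1)·p^0·(1−p)] / p^1 = 1·(1−p)/p = 55.3/100.0 = 0.5530
(1−p)/p = 0.5530/1 = 0.5530  ⇒  p = 1/(1 + 0.5530) = 0.6439
Ej-107: 64.4%, Ej-109: 35.6%.

64.4%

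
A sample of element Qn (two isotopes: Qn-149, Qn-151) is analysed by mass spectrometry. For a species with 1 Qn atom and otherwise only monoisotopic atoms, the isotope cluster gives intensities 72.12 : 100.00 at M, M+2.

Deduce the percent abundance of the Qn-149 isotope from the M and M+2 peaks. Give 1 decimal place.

If p is the fraction of Qn that is Qn-149, then I(M+2)/I(M) = [C(1,1)·p^0·(1−p)] / p^1 = 1·(1−p)/p = 100.00/72.12 = 1.3866
(1−p)/p = 1.3866/1 = 1.3866  ⇒  p = 1/(1 + 1.3866) = 0.4190
Qn-149: 41.9%, Qn-151: 58.1%.

41.9%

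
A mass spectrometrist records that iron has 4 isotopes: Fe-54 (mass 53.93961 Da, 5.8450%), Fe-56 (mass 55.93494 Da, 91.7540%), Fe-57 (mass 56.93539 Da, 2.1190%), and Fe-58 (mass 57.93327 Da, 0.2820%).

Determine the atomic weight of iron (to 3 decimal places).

Average mass = Σ (abundance × isotope mass) = 0.058450 × 53.93961 + 0.917540 × 55.93494 + 0.021190 × 56.93539 + 0.002820 × 57.93327
= 3.152770 + 51.322545 + 1.206461 + 0.163372 = 55.845148 Da

55.845 Da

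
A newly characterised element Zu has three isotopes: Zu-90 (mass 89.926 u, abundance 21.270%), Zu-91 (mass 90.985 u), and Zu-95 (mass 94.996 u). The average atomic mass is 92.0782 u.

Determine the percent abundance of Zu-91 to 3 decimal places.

45.859%

Let x and y be the fractions of Zu-91 and Zu-95. Then x + y = 1 − 0.21270 = 0.78730 and 90.985x + 94.996y = 92.0782 − 0.21270×89.926 = 72.9509398.
Substituting: 90.985x + 94.996(0.78730 − x) = 72.9509398
(90.985 − 94.996)x = -1.839411  ⇒  x = 0.45859, y = 0.32871
Zu-91: 45.859%, Zu-95: 32.871%.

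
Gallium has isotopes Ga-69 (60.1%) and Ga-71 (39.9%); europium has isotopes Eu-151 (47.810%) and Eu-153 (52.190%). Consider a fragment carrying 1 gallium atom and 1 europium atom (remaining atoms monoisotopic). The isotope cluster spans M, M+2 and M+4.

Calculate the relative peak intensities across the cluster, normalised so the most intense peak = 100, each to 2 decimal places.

Gallium pattern (n=1): 0.6010 : 0.3990
Europium pattern (n=1): 0.4781 : 0.5219
Convolve the two distributions (both contribute in 2-u steps):
  M: 0.6010×0.4781 = 0.287338
  M+2: 0.6010×0.5219 + 0.3990×0.4781 = 0.504424
  M+4: 0.3990×0.5219 = 0.208238
Scale to base peak (0.504424) = 100: 56.96 : 100.00 : 41.28

56.96 : 100.00 : 41.28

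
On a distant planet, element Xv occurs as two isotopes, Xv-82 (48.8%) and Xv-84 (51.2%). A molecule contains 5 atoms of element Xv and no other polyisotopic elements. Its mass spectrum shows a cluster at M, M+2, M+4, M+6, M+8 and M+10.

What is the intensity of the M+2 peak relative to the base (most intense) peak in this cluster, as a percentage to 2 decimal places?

(0.488 + 0.512)^5 gives M 0.0277, M+2 0.1452, M+4 0.3046, M+6 0.3196, M+8 0.1677, M+10 0.0352; the largest is M+6.
P(M+6) = C(5,3) × 0.488^2 × 0.512^3 = 10 × 0.238144 × 0.13421773 = 0.319631 (base)
P(M+2) = C(5,1) × 0.488^4 × 0.512^1 = 5 × 0.05671256 × 0.5120 = 0.145184
Relative intensity = 0.145184 / 0.319631 × 100 = 45.42

45.42%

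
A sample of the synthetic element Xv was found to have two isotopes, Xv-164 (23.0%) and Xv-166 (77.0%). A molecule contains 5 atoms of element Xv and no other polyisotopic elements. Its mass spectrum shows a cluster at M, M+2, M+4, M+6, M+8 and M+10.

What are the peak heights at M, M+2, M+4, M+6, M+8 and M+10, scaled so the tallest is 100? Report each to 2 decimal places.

0.16 : 2.67 : 17.84 : 59.74 : 100.00 : 66.96

Expanding (0.230 + 0.770)^5:
P(M) = 0.230^5 = 0.000644
P(M+2) = 5 × 0.230^4 × 0.770^1 = 0.010774
P(M+4) = 10 × 0.230^3 × 0.770^2 = 0.072138
P(M+6) = 10 × 0.230^2 × 0.770^3 = 0.241506
P(M+8) = 5 × 0.230^1 × 0.770^4 = 0.404260
P(M+10) = 0.770^5 = 0.270678
The M+8 peak is largest (0.404260); scaling to 100 gives 0.16 : 2.67 : 17.84 : 59.74 : 100.00 : 66.96.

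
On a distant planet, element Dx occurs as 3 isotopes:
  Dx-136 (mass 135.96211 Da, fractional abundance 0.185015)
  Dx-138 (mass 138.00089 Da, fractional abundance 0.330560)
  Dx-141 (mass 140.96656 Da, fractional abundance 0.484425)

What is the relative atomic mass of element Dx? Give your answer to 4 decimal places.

139.0603 Da

Weight each isotope mass by its fractional abundance: 0.185015 × 135.96211 + 0.330560 × 138.00089 + 0.484425 × 140.96656
= 25.155030 + 45.617574 + 68.287726 = 139.060330 Da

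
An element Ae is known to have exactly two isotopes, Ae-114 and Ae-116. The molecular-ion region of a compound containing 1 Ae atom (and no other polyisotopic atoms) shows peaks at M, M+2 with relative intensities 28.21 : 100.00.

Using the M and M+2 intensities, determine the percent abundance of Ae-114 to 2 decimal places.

Let p = fractional abundance of Ae-114. I(M+2)/I(M) = [C(1,1)·p^0·(1−p)] / p^1 = 1·(1−p)/p = 100.00/28.21 = 3.5448
(1−p)/p = 3.5448/1 = 3.5448  ⇒  p = 1/(1 + 3.5448) = 0.2200
Ae-114: 22.00%, Ae-116: 78.00%.

22.00%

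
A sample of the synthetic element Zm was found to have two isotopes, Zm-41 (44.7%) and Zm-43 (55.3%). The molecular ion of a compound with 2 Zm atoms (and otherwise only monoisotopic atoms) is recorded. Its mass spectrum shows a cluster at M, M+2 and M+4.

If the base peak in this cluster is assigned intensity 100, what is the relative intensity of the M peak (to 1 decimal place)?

40.4

Term probabilities: M 0.1998, M+2 0.4944, M+4 0.3058. Base peak = M+2.
P(M+2) = C(2,1) × 0.447^1 × 0.553^1 = 2 × 0.4470 × 0.5530 = 0.494382 (base)
P(M) = C(2,0) × 0.447^2 × 0.553^0 = 1 × 0.199809 × 1.0000 = 0.199809
Relative intensity = 0.199809 / 0.494382 × 100 = 40.4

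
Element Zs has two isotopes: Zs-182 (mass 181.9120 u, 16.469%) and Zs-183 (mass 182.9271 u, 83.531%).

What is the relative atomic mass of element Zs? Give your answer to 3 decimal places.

The abundance-weighted mean is 0.16469 × 181.9120 + 0.83531 × 182.9271
= 29.95909 + 152.80084 = 182.75993 u

182.760 u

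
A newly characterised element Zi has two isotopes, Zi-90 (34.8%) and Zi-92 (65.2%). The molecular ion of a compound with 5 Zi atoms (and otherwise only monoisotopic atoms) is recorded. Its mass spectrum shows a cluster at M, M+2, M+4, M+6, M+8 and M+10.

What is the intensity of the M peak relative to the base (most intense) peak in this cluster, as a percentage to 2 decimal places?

1.52%

(0.348 + 0.652)^5 gives M 0.0051, M+2 0.0478, M+4 0.1792, M+6 0.3357, M+8 0.3144, M+10 0.1178; the largest is M+6.
P(M+6) = C(5,3) × 0.348^2 × 0.652^3 = 10 × 0.121104 × 0.27716781 = 0.335661 (base)
P(M) = C(5,0) × 0.348^5 × 0.652^0 = 1 × 0.00510383 × 1.0000 = 0.005104
Relative intensity = 0.005104 / 0.335661 × 100 = 1.52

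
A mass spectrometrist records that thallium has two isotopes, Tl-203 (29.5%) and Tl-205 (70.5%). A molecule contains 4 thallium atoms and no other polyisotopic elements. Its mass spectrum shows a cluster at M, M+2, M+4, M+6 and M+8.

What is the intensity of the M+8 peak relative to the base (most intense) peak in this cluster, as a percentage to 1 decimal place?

59.7%

Binomial terms of (0.295 + 0.705)^4: M 0.0076, M+2 0.0724, M+4 0.2595, M+6 0.4135, M+8 0.2470 → M+6 is the base peak.
P(M+6) = C(4,3) × 0.295^1 × 0.705^3 = 4 × 0.2950 × 0.35040263 = 0.413475 (base)
P(M+8) = C(4,4) × 0.295^0 × 0.705^4 = 1 × 1.0000 × 0.24703385 = 0.247034
Relative intensity = 0.247034 / 0.413475 × 100 = 59.7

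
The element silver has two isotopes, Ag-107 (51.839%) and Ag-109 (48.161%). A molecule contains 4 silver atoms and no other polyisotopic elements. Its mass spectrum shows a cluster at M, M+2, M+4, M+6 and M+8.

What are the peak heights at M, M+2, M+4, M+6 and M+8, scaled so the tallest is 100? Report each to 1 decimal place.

Expanding (0.51839 + 0.48161)^4:
P(M) = 0.51839^4 = 0.072215
P(M+2) = 4 × 0.51839^3 × 0.48161^1 = 0.268365
P(M+4) = 6 × 0.51839^2 × 0.48161^2 = 0.373986
P(M+6) = 4 × 0.51839^1 × 0.48161^3 = 0.231634
P(M+8) = 0.48161^4 = 0.053800
The M+4 peak is largest (0.373986); scaling to 100 gives 19.3 : 71.8 : 100.0 : 61.9 : 14.4.

19.3 : 71.8 : 100.0 : 61.9 : 14.4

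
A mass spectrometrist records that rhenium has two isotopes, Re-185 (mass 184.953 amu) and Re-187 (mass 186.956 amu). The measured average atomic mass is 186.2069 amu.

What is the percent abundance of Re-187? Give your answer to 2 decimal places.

With x = fraction of Re-185 (so Re-187 is 1 − x):
184.953·x + 186.956·(1 − x) = 186.2069
(184.953 − 186.956)·x = 186.2069 − 186.956
x = -0.7491 / -2.003 = 0.37399 → 37.40% Re-185, 62.60% Re-187.

62.60%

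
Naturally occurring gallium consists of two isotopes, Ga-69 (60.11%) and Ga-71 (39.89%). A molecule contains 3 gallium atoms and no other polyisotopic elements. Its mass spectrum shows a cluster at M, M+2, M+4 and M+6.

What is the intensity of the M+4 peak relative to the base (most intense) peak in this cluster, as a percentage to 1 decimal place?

66.4%

Binomial terms of (0.6011 + 0.3989)^3: M 0.2172, M+2 0.4324, M+4 0.2869, M+6 0.0635 → M+2 is the base peak.
P(M+2) = C(3,1) × 0.6011^2 × 0.3989^1 = 3 × 0.36132121 × 0.3989 = 0.432393 (base)
P(M+4) = C(3,2) × 0.6011^1 × 0.3989^2 = 3 × 0.6011 × 0.15912121 = 0.286943
Relative intensity = 0.286943 / 0.432393 × 100 = 66.4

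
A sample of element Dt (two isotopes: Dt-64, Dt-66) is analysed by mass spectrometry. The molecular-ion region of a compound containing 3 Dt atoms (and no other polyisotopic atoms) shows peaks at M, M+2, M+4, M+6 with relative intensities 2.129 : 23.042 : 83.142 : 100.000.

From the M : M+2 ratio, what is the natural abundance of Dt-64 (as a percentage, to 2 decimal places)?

21.70%

If p is the fraction of Dt that is Dt-64, then I(M+2)/I(M) = [C(3,1)·p^2·(1−p)] / p^3 = 3·(1−p)/p = 23.042/2.129 = 10.8229
(1−p)/p = 10.8229/3 = 3.6076  ⇒  p = 1/(1 + 3.6076) = 0.2170
Dt-64: 21.70%, Dt-66: 78.30%.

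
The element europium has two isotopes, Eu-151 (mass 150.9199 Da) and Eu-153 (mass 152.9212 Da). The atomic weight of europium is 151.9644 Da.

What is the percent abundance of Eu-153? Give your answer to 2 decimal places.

52.19%

With x = fraction of Eu-151 (so Eu-153 is 1 − x):
150.9199·x + 152.9212·(1 − x) = 151.9644
(150.9199 − 152.9212)·x = 151.9644 − 152.9212
x = -0.9568 / -2.0013 = 0.47809 → 47.81% Eu-151, 52.19% Eu-153.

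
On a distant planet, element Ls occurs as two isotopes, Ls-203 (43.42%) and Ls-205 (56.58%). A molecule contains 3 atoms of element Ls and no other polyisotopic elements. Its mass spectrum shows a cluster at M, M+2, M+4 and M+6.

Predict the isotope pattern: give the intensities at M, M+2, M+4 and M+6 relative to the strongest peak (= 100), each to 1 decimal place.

The 3 Ls atoms are independent, so intensities follow the terms of (0.4342 + 0.5658)^3.
P(M) = 0.4342^3 = 0.081860
P(M+2) = 3 × 0.4342^2 × 0.5658^1 = 0.320010
P(M+4) = 3 × 0.4342^1 × 0.5658^2 = 0.417001
P(M+6) = 0.5658^3 = 0.181129
The M+4 peak is largest (0.417001); scaling to 100 gives 19.6 : 76.7 : 100.0 : 43.4.

19.6 : 76.7 : 100.0 : 43.4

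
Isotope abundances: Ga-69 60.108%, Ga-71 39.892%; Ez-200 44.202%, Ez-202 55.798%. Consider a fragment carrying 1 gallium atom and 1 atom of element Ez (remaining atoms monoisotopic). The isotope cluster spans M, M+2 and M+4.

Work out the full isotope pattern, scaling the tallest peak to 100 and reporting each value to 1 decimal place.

Gallium pattern (n=1): 0.60108 : 0.39892
Element Ez pattern (n=1): 0.44202 : 0.55798
Convolve the two distributions (both contribute in 2-u steps):
  M: 0.60108×0.44202 = 0.265689
  M+2: 0.60108×0.55798 + 0.39892×0.44202 = 0.511721
  M+4: 0.39892×0.55798 = 0.222589
Scale to base peak (0.511721) = 100: 51.9 : 100.0 : 43.5

51.9 : 100.0 : 43.5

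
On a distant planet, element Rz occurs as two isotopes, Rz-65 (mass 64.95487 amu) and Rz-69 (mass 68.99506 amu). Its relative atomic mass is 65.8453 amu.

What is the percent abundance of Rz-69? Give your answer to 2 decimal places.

Writing the weighted mean with unknown fraction x of Rz-65:
64.95487·x + 68.99506·(1 − x) = 65.8453
(64.95487 − 68.99506)·x = 65.8453 − 68.99506
x = -3.14976 / -4.04019 = 0.77961 → 77.96% Rz-65, 22.04% Rz-69.

22.04%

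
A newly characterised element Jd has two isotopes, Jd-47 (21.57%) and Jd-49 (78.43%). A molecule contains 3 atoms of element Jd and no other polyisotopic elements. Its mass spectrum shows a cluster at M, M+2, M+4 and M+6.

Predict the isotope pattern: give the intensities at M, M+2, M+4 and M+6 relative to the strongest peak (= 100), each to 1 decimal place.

2.1 : 22.7 : 82.5 : 100.0

Each Jd atom is independently Jd-47 (p = 0.2157) or Jd-49 (q = 0.7843); the cluster is the binomial expansion (p + q)^3.
P(M) = 0.2157^3 = 0.010036
P(M+2) = 3 × 0.2157^2 × 0.7843^1 = 0.109472
P(M+4) = 3 × 0.2157^1 × 0.7843^2 = 0.398048
P(M+6) = 0.7843^3 = 0.482444
The M+6 peak is largest (0.482444); scaling to 100 gives 2.1 : 22.7 : 82.5 : 100.0.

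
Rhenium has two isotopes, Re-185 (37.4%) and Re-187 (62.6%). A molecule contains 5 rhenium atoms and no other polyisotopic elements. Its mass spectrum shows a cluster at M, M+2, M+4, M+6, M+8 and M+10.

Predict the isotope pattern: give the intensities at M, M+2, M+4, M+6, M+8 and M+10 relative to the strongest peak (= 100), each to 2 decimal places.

Expanding (0.374 + 0.626)^5:
P(M) = 0.374^5 = 0.007317
P(M+2) = 5 × 0.374^4 × 0.626^1 = 0.061239
P(M+4) = 10 × 0.374^3 × 0.626^2 = 0.205005
P(M+6) = 10 × 0.374^2 × 0.626^3 = 0.343136
P(M+8) = 5 × 0.374^1 × 0.626^4 = 0.287170
P(M+10) = 0.626^5 = 0.096133
The M+6 peak is largest (0.343136); scaling to 100 gives 2.13 : 17.85 : 59.74 : 100.00 : 83.69 : 28.02.

2.13 : 17.85 : 59.74 : 100.00 : 83.69 : 28.02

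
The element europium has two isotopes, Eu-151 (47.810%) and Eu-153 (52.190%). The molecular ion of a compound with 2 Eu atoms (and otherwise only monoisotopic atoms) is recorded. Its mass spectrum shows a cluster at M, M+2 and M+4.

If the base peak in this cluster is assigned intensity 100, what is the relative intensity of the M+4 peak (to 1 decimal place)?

54.6

Binomial terms of (0.47810 + 0.52190)^2: M 0.2286, M+2 0.4990, M+4 0.2724 → M+2 is the base peak.
P(M+2) = C(2,1) × 0.47810^1 × 0.52190^1 = 2 × 0.4781 × 0.5219 = 0.499041 (base)
P(M+4) = C(2,2) × 0.47810^0 × 0.52190^2 = 1 × 1.0000 × 0.27237961 = 0.272380
Relative intensity = 0.272380 / 0.499041 × 100 = 54.6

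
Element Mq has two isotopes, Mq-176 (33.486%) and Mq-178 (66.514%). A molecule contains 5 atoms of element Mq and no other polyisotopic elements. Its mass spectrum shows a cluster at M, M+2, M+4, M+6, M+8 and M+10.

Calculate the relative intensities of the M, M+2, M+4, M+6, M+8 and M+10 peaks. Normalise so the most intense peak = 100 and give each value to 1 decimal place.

1.3 : 12.7 : 50.3 : 100.0 : 99.3 : 39.5

Each Mq atom is independently Mq-176 (p = 0.33486) or Mq-178 (q = 0.66514); the cluster is the binomial expansion (p + q)^5.
P(M) = 0.33486^5 = 0.004210
P(M+2) = 5 × 0.33486^4 × 0.66514^1 = 0.041815
P(M+4) = 10 × 0.33486^3 × 0.66514^2 = 0.166118
P(M+6) = 10 × 0.33486^2 × 0.66514^3 = 0.329963
P(M+8) = 5 × 0.33486^1 × 0.66514^4 = 0.327707
P(M+10) = 0.66514^5 = 0.130186
The M+6 peak is largest (0.329963); scaling to 100 gives 1.3 : 12.7 : 50.3 : 100.0 : 99.3 : 39.5.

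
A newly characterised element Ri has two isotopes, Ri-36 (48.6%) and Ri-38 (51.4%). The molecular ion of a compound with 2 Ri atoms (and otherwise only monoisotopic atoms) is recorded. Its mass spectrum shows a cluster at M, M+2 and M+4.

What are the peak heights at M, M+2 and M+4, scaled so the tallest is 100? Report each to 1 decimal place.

47.3 : 100.0 : 52.9

Each Ri atom is independently Ri-36 (p = 0.486) or Ri-38 (q = 0.514); the cluster is the binomial expansion (p + q)^2.
P(M) = 0.486^2 = 0.236196
P(M+2) = 2 × 0.486^1 × 0.514^1 = 0.499608
P(M+4) = 0.514^2 = 0.264196
The M+2 peak is largest (0.499608); scaling to 100 gives 47.3 : 100.0 : 52.9.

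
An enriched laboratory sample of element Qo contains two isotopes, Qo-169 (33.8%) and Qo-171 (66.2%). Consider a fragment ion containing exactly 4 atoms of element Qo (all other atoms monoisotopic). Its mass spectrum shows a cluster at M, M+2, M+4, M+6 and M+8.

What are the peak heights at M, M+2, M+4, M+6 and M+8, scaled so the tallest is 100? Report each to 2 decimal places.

3.33 : 26.07 : 76.59 : 100.00 : 48.96

The 4 Qo atoms are independent, so intensities follow the terms of (0.338 + 0.662)^4.
P(M) = 0.338^4 = 0.013052
P(M+2) = 4 × 0.338^3 × 0.662^1 = 0.102251
P(M+4) = 6 × 0.338^2 × 0.662^2 = 0.300400
P(M+6) = 4 × 0.338^1 × 0.662^3 = 0.392239
P(M+8) = 0.662^4 = 0.192058
The M+6 peak is largest (0.392239); scaling to 100 gives 3.33 : 26.07 : 76.59 : 100.00 : 48.96.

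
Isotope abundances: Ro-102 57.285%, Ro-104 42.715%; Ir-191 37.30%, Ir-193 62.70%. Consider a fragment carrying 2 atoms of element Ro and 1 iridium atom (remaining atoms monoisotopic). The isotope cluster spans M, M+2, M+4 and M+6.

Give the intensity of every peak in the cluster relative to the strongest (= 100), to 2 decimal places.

Element Ro pattern (n=2): 0.32815712 : 0.48938576 : 0.18245712
Iridium pattern (n=1): 0.3730 : 0.6270
Convolve the two distributions (both contribute in 2-u steps):
  M: 0.32815712×0.3730 = 0.122403
  M+2: 0.32815712×0.6270 + 0.48938576×0.3730 = 0.388295
  M+4: 0.48938576×0.6270 + 0.18245712×0.3730 = 0.374901
  M+6: 0.18245712×0.6270 = 0.114401
Scale to base peak (0.388295) = 100: 31.52 : 100.00 : 96.55 : 29.46

31.52 : 100.00 : 96.55 : 29.46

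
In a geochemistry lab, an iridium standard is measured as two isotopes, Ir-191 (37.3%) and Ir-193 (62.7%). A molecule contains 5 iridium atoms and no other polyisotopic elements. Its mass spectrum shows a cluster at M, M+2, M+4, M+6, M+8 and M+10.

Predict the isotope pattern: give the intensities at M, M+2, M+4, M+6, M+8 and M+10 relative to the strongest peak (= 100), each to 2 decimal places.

Expanding (0.373 + 0.627)^5:
P(M) = 0.373^5 = 0.007220
P(M+2) = 5 × 0.373^4 × 0.627^1 = 0.060684
P(M+4) = 10 × 0.373^3 × 0.627^2 = 0.204015
P(M+6) = 10 × 0.373^2 × 0.627^3 = 0.342942
P(M+8) = 5 × 0.373^1 × 0.627^4 = 0.288237
P(M+10) = 0.627^5 = 0.096903
The M+6 peak is largest (0.342942); scaling to 100 gives 2.11 : 17.70 : 59.49 : 100.00 : 84.05 : 28.26.

2.11 : 17.70 : 59.49 : 100.00 : 84.05 : 28.26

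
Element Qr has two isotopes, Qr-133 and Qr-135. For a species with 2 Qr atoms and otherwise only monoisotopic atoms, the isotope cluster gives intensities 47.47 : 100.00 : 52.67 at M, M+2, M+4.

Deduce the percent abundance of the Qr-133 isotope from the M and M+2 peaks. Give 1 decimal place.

48.7%

Write p for the Qr-133 fraction. I(M+2)/I(M) = [C(2,1)·p^1·(1−p)] / p^2 = 2·(1−p)/p = 100.00/47.47 = 2.1066
(1−p)/p = 2.1066/2 = 1.0533  ⇒  p = 1/(1 + 1.0533) = 0.4870
Qr-133: 48.7%, Qr-135: 51.3%.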